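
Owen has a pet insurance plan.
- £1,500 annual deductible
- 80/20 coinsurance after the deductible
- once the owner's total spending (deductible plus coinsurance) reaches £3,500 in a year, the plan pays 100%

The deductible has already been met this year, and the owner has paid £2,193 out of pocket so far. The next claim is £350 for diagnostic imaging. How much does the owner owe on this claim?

With the deductible met, the entire £350 is subject to coinsurance.
Coinsurance: £350 × 20% = £70.
Year-to-date out-of-pocket becomes £2,193 + £70 = £2,263, still under the £3,500 maximum, so no cap applies.

£70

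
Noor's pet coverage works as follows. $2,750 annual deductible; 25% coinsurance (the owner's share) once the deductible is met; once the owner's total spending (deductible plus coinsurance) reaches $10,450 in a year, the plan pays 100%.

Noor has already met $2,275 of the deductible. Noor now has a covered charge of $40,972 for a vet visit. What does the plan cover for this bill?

$32,797

Remaining deductible: $2,750 − $2,275 = $475.
The remaining $40,497 (= $40,972 − $475) moves to coinsurance.
25% of $40,497 = $10,124.25 falls to the owner.
So the owner owes $475 + $10,124.25 = $10,599.25 before any cap.
Adding $10,599.25 to the $2,275 already spent would give $12,874.25, which exceeds the $10,450 cap; the owner pays just $10,450 − $2,275 = $8,175.
Insurer pays the balance: $40,972 − $8,175 = $32,797.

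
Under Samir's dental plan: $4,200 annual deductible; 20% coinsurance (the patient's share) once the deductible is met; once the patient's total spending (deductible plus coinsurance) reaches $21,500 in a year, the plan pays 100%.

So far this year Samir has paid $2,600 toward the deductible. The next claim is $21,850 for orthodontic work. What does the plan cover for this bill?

$16,200

Deductible still to meet: $4,200 − $2,600 = $1,600.
After the $1,600 deductible portion, $21,850 − $1,600 = $20,250 is subject to coinsurance.
Patient's 20% share of $20,250 is $4,050.
That puts the patient's cost at $1,600 + $4,050 = $5,650 before any cap.
Cumulative spending $2,600 + $5,650 = $8,250 stays under the $21,500 maximum.
The insurer covers the remainder: $21,850 − $5,650 = $16,200.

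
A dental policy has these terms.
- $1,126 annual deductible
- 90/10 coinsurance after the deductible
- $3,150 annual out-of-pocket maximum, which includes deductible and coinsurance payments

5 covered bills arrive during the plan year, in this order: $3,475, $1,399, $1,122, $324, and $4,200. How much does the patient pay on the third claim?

#1 ($3,475): $1,126 finishes the deductible; $2,349 goes to coinsurance; coinsurance $2,349 × 10% = $234.90. Patient pays $1,360.90; OOP now $1,360.90.
#2 ($1,399): deductible met; 10% of $1,399 = $139.90. Cost to patient: $139.90. OOP to date $1,500.80.
#3 ($1,122): deductible already satisfied, so patient's share is 10% × $1,122 = $112.20. Cost to patient: $112.20. OOP to date $1,613.

$112.20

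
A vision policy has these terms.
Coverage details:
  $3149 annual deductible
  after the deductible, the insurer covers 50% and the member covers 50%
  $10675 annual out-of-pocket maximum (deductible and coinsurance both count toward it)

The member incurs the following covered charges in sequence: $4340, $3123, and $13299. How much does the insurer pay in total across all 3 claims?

Claim 1 ($4340): $3149 finishes the deductible; $1191 goes to coinsurance; member's 50% is $595.50. Member owes $3744.50 (running OOP $3744.50). Plan pays $4340 − $3744.50 = $595.50.
Claim 2 ($3123): deductible met; 50% of $3123 = $1561.50. Member owes $1561.50 (running OOP $5306). Insurer: $3123 − $1561.50 = $1561.50.
Claim 3 ($13299): deductible met; 50% of $13299 = $6649.50. That would push OOP to $11955.50, over the $10675 cap, so member pays $10675 − $5306 = $5369. Plan pays $13299 − $5369 = $7930.
Insurer total = bills − member's total = $20762 − $10675 = $10087.

$10087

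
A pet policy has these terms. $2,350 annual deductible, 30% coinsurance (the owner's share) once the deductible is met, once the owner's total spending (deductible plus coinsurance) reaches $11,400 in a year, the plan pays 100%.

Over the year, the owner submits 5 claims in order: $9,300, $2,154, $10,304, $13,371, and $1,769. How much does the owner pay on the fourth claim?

$3,227.60

#1 ($9,300): deductible takes $2,350, $6,950 remains; owner's 30% is $2,085. Owner pays $4,435; OOP now $4,435.
#2 ($2,154): deductible met; 30% of $2,154 = $646.20. Owner pays $646.20; OOP now $5,081.20.
#3 ($10,304): 30% coinsurance on $10,304 = $3,091.20. Owner owes $3,091.20 (running OOP $8,172.40).
#4 ($13,371): deductible met; 30% of $13,371 = $4,011.30. OOP would hit $12,183.70 > $11,400, so the cap limits the owner to $11,400 − $8,172.40 = $3,227.60.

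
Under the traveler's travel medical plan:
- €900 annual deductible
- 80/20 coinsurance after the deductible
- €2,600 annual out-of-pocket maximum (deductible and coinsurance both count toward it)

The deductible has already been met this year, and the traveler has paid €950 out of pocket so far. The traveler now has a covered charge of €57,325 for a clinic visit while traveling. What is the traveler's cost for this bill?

The deductible is already satisfied, so the full bill goes to coinsurance.
Coinsurance: €57,325 × 20% = €11,465.
That would bring total out-of-pocket to €12,415, past the €2,600 cap. The traveler is capped at €2,600 − €950 = €1,650 on this claim.

€1,650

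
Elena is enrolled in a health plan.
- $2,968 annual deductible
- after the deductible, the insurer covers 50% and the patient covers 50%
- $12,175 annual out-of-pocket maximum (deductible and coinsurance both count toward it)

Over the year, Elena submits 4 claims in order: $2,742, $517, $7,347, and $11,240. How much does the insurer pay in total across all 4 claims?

Claim 1 — $2,742: fully absorbed by the deductible. Patient pays $2,742; OOP now $2,742. Insurer: $2,742 − $2,742 = $0.
Claim 2 — $517: deductible takes $226, $291 remains; patient's 50% is $145.50. Cost to patient: $371.50. OOP to date $3,113.50. Insurer: $517 − $371.50 = $145.50.
Claim 3 — $7,347: 50% coinsurance on $7,347 = $3,673.50. Patient owes $3,673.50 (running OOP $6,787). Insurer: $7,347 − $3,673.50 = $3,673.50.
Claim 4 — $11,240: deductible met; 50% of $11,240 = $5,620. OOP would hit $12,407 > $12,175, so the cap limits the patient to $12,175 − $6,787 = $5,388. Plan pays $11,240 − $5,388 = $5,852.
Insurer total = bills − patient's total = $21,846 − $12,175 = $9,671.

$9,671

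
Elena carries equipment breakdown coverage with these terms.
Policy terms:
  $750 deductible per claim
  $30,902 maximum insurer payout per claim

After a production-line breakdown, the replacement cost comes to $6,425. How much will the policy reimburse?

Less the $750 deductible: $6,425 − $750 = $5,675.
$5,675 ≤ $30,902, so the limit doesn't bind; insurer pays $5,675.

$5,675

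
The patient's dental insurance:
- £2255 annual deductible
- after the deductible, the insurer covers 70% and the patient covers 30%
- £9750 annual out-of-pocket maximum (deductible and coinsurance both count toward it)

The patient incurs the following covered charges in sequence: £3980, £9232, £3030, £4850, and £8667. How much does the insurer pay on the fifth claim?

#1 (£3980): £2255 finishes the deductible; £1725 goes to coinsurance; patient's 30% is £517.50. Cost to patient: £2772.50. OOP to date £2772.50. Insurer: £3980 − £2772.50 = £1207.50.
#2 (£9232): deductible already satisfied, so patient's share is 30% × £9232 = £2769.60. Patient pays £2769.60; OOP now £5542.10. Insurer: £9232 − £2769.60 = £6462.40.
#3 (£3030): deductible already satisfied, so patient's share is 30% × £3030 = £909. Cost to patient: £909. OOP to date £6451.10. Plan pays £3030 − £909 = £2121.
#4 (£4850): deductible met; 30% of £4850 = £1455. Patient owes £1455 (running OOP £7906.10). Plan pays £4850 − £1455 = £3395.
#5 (£8667): 30% coinsurance on £8667 = £2600.10. That would push OOP to £10506.20, over the £9750 cap, so patient pays £9750 − £7906.10 = £1843.90. Insurer: £8667 − £1843.90 = £6823.10.

£6823.10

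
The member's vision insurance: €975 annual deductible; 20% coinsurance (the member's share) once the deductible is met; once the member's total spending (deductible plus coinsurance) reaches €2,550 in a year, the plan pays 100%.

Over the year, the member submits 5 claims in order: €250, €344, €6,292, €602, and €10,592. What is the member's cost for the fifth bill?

Claim 1 — €250: entire amount goes to the deductible. Member owes €250 (running OOP €250).
Claim 2 — €344: fully absorbed by the deductible. Member owes €344 (running OOP €594).
Claim 3 — €6,292: deductible takes €381, €5,911 remains; member's 20% is €1,182.20. Member pays €1,563.20; OOP now €2,157.20.
Claim 4 — €602: deductible already satisfied, so member's share is 20% × €602 = €120.40. Cost to member: €120.40. OOP to date €2,277.60.
Claim 5 — €10,592: deductible met; 20% of €10,592 = €2,118.40. Adding that to €2,277.60 gives €4,396, past the €2,550 cap; member pays only €2,550 − €2,277.60 = €272.40.

€272.40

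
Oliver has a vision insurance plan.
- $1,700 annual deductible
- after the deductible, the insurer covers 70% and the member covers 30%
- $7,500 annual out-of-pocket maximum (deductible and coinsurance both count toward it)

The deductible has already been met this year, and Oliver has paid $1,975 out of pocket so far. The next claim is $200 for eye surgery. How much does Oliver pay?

The deductible is already satisfied, so the full bill goes to coinsurance.
30% of $200 = $60 falls to the member.
Cumulative spending $1,975 + $60 = $2,035 stays under the $7,500 maximum.

$60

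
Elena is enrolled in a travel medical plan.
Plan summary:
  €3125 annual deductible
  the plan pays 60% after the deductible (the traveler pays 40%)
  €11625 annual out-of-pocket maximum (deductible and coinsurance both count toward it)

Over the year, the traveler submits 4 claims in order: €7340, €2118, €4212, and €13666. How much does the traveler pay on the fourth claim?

€4282

Claim 1 — €7340: deductible takes €3125, €4215 remains; traveler's 40% is €1686. Cost to traveler: €4811. OOP to date €4811.
Claim 2 — €2118: deductible already satisfied, so traveler's share is 40% × €2118 = €847.20. Traveler owes €847.20 (running OOP €5658.20).
Claim 3 — €4212: deductible already satisfied, so traveler's share is 40% × €4212 = €1684.80. Cost to traveler: €1684.80. OOP to date €7343.
Claim 4 — €13666: deductible met; 40% of €13666 = €5466.40. That would push OOP to €12809.40, over the €11625 cap, so traveler pays €11625 − €7343 = €4282.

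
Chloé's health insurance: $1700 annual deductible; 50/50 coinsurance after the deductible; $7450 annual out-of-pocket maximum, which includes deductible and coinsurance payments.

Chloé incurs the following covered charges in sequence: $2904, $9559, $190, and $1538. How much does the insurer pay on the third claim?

$95

Claim 1 — $2904: $1700 finishes the deductible; $1204 goes to coinsurance; 50% of $1204 = $602. Patient pays $2302; OOP now $2302. Plan pays $2904 − $2302 = $602.
Claim 2 — $9559: 50% coinsurance on $9559 = $4779.50. Patient owes $4779.50 (running OOP $7081.50). Insurer: $9559 − $4779.50 = $4779.50.
Claim 3 — $190: 50% coinsurance on $190 = $95. Patient pays $95; OOP now $7176.50. Insurer: $190 − $95 = $95.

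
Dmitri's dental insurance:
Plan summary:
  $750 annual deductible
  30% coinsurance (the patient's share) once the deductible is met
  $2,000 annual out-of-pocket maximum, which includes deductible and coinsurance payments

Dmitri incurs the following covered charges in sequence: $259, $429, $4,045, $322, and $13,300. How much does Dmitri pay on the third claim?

#1 ($259): all of it applies to the deductible. Patient owes $259 (running OOP $259).
#2 ($429): all of it applies to the deductible. Patient owes $429 (running OOP $688).
#3 ($4,045): $62 finishes the deductible; $3,983 goes to coinsurance; coinsurance $3,983 × 30% = $1,194.90. Patient pays $1,256.90; OOP now $1,944.90.

$1,256.90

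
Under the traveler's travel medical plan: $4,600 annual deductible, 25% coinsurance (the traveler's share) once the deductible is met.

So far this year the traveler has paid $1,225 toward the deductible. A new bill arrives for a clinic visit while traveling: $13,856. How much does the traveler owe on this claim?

$5,995.25

Remaining deductible: $4,600 − $1,225 = $3,375.
The remaining $10,481 (= $13,856 − $3,375) moves to coinsurance.
Traveler's 25% share of $10,481 is $2,620.25.
That puts the traveler's cost at $3,375 + $2,620.25 = $5,995.25.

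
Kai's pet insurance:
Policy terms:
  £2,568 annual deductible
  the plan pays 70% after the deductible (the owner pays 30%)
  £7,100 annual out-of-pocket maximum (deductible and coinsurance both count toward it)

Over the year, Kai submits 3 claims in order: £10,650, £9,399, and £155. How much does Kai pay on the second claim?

£2,107.40

Bill 1, £10,650: deductible takes £2,568, £8,082 remains; coinsurance £8,082 × 30% = £2,424.60. Cost to owner: £4,992.60. OOP to date £4,992.60.
Bill 2, £9,399: 30% coinsurance on £9,399 = £2,819.70. OOP would hit £7,812.30 > £7,100, so the cap limits the owner to £7,100 − £4,992.60 = £2,107.40.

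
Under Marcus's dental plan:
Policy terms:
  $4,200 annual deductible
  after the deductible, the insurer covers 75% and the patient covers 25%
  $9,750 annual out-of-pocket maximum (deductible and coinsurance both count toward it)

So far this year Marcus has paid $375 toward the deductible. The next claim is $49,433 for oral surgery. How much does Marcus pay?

$9,375

Remaining deductible: $4,200 − $375 = $3,825.
After the $3,825 deductible portion, $49,433 − $3,825 = $45,608 is subject to coinsurance.
Coinsurance: $45,608 × 25% = $11,402.
Patient responsibility before any cap: $3,825 + $11,402 = $15,227.
That would bring total out-of-pocket to $15,602, past the $9,750 cap. The patient is capped at $9,750 − $375 = $9,375 on this claim.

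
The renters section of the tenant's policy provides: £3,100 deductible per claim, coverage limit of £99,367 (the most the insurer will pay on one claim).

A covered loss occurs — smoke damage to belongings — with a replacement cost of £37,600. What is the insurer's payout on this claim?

Subtract the deductible: £37,600 − £3,100 = £34,500.
£34,500 is within the £99,367 limit, so the insurer pays £34,500.

£34,500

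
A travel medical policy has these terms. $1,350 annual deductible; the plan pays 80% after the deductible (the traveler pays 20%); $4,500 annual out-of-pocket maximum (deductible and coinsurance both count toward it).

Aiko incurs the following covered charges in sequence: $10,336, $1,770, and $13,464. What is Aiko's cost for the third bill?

$998.80

Claim 1 — $10,336: deductible takes $1,350, $8,986 remains; coinsurance $8,986 × 20% = $1,797.20. Cost to traveler: $3,147.20. OOP to date $3,147.20.
Claim 2 — $1,770: deductible met; 20% of $1,770 = $354. Traveler pays $354; OOP now $3,501.20.
Claim 3 — $13,464: 20% coinsurance on $13,464 = $2,692.80. OOP would hit $6,194 > $4,500, so the cap limits the traveler to $4,500 − $3,501.20 = $998.80.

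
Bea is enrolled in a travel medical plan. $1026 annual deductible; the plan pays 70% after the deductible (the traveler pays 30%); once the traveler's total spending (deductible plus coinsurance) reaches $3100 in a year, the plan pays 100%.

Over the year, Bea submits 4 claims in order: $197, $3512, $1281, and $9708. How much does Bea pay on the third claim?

$384.30

#1 ($197): all of it applies to the deductible. Cost to traveler: $197. OOP to date $197.
#2 ($3512): deductible takes $829, $2683 remains; coinsurance $2683 × 30% = $804.90. Cost to traveler: $1633.90. OOP to date $1830.90.
#3 ($1281): deductible already satisfied, so traveler's share is 30% × $1281 = $384.30. Cost to traveler: $384.30. OOP to date $2215.20.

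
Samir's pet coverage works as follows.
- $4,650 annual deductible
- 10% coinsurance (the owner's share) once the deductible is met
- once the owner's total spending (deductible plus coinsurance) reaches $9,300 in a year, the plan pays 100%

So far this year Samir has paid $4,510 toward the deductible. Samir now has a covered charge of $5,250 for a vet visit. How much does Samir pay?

$651

Deductible still to meet: $4,650 − $4,510 = $140.
The remaining $5,110 (= $5,250 − $140) moves to coinsurance.
Coinsurance: $5,110 × 10% = $511.
So the owner owes $140 + $511 = $651 before any cap.
Year-to-date out-of-pocket becomes $4,510 + $651 = $5,161, still under the $9,300 maximum, so no cap applies.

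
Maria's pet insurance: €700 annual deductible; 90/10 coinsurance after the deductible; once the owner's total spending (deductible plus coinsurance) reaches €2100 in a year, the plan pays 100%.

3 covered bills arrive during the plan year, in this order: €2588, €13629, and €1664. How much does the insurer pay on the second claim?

€12417.80

Bill 1, €2588: €700 to deductible, leaving €1888; coinsurance €1888 × 10% = €188.80. Cost to owner: €888.80. OOP to date €888.80. Insurer: €2588 − €888.80 = €1699.20.
Bill 2, €13629: 10% coinsurance on €13629 = €1362.90. Adding that to €888.80 gives €2251.70, past the €2100 cap; owner pays only €2100 − €888.80 = €1211.20. Insurer: €13629 − €1211.20 = €12417.80.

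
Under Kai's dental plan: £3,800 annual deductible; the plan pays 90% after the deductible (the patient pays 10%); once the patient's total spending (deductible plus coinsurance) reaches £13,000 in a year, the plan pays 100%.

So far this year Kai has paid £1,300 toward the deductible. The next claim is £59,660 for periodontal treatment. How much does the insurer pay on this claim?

£51,444

£1,300 of the £3,800 deductible is already met, leaving £2,500.
That leaves £59,660 − £2,500 = £57,160 for coinsurance.
Patient's 10% share of £57,160 is £5,716.
That puts the patient's cost at £2,500 + £5,716 = £8,216 before any cap.
Year-to-date out-of-pocket becomes £1,300 + £8,216 = £9,516, still under the £13,000 maximum, so no cap applies.
The plan picks up £59,660 − £8,216 = £51,444.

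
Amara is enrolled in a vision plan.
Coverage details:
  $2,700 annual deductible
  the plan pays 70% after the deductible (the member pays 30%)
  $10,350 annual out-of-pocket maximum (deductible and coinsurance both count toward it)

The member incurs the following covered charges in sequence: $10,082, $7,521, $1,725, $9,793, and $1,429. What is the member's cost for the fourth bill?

Claim 1 ($10,082): $2,700 to deductible, leaving $7,382; 30% of $7,382 = $2,214.60. Member owes $4,914.60 (running OOP $4,914.60).
Claim 2 ($7,521): deductible met; 30% of $7,521 = $2,256.30. Cost to member: $2,256.30. OOP to date $7,170.90.
Claim 3 ($1,725): 30% coinsurance on $1,725 = $517.50. Member owes $517.50 (running OOP $7,688.40).
Claim 4 ($9,793): 30% coinsurance on $9,793 = $2,937.90. OOP would hit $10,626.30 > $10,350, so the cap limits the member to $10,350 − $7,688.40 = $2,661.60.

$2,661.60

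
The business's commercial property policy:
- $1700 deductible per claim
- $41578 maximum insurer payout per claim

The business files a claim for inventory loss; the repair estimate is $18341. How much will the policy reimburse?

After the deductible, $18341 − $1700 = $16641 remains.
$16641 ≤ $41578, so the limit doesn't bind; insurer pays $16641.

$16641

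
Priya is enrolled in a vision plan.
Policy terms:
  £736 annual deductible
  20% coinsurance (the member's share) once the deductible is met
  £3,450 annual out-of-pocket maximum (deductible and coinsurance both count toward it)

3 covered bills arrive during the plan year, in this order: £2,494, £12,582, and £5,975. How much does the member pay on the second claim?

#1 (£2,494): £736 finishes the deductible; £1,758 goes to coinsurance; member's 20% is £351.60. Member owes £1,087.60 (running OOP £1,087.60).
#2 (£12,582): deductible met; 20% of £12,582 = £2,516.40. Adding that to £1,087.60 gives £3,604, past the £3,450 cap; member pays only £3,450 − £1,087.60 = £2,362.40.

£2,362.40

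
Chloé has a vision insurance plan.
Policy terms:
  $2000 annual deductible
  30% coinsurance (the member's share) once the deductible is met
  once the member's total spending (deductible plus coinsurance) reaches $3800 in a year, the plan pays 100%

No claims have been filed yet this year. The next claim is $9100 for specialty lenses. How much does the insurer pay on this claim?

The full $2000 deductible is still open; $2000 of this bill applies to it.
After the $2000 deductible portion, $9100 − $2000 = $7100 is subject to coinsurance.
30% of $7100 = $2130 falls to the member.
That puts the member's cost at $2000 + $2130 = $4130 before any cap.
Adding $4130 to the $0 already spent would give $4130, which exceeds the $3800 cap; the member pays just $3800 − $0 = $3800.
The insurer covers the remainder: $9100 − $3800 = $5300.

$5300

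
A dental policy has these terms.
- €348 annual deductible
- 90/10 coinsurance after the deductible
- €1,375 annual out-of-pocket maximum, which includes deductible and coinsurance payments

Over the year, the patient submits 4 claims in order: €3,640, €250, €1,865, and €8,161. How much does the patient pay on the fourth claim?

€486.30

Bill 1, €3,640: €348 to deductible, leaving €3,292; patient's 10% is €329.20. Patient owes €677.20 (running OOP €677.20).
Bill 2, €250: deductible already satisfied, so patient's share is 10% × €250 = €25. Cost to patient: €25. OOP to date €702.20.
Bill 3, €1,865: deductible already satisfied, so patient's share is 10% × €1,865 = €186.50. Cost to patient: €186.50. OOP to date €888.70.
Bill 4, €8,161: 10% coinsurance on €8,161 = €816.10. That would push OOP to €1,704.80, over the €1,375 cap, so patient pays €1,375 − €888.70 = €486.30.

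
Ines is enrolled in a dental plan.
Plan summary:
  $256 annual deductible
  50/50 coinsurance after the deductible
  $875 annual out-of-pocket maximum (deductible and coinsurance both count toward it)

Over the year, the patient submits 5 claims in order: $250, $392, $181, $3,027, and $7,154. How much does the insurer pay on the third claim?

$90.50

Claim 1 — $250: entire amount goes to the deductible. Patient pays $250; OOP now $250. Insurer: $250 − $250 = $0.
Claim 2 — $392: deductible takes $6, $386 remains; 50% of $386 = $193. Patient owes $199 (running OOP $449). Plan pays $392 − $199 = $193.
Claim 3 — $181: deductible met; 50% of $181 = $90.50. Cost to patient: $90.50. OOP to date $539.50. Insurer: $181 − $90.50 = $90.50.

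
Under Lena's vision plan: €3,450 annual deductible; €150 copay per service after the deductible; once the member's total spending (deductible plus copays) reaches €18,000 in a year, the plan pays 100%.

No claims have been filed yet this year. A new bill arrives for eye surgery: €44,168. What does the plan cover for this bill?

€40,568

Deductible not yet touched, so the first €3,450 of the bill goes to the deductible.
That leaves €44,168 − €3,450 = €40,718 for the copay.
Copay on this service: €150.
Member responsibility before any cap: €3,450 + €150 = €3,600.
Total out-of-pocket so far would be €0 + €3,600 = €3,600, below the €18,000 cap — no reduction.
The insurer covers the remainder: €44,168 − €3,600 = €40,568.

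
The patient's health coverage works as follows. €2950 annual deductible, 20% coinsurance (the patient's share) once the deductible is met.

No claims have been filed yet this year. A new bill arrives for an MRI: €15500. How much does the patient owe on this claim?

The full €2950 deductible is still open; €2950 of this bill applies to it.
That leaves €15500 − €2950 = €12550 for coinsurance.
20% of €12550 = €2510 falls to the patient.
So the patient owes €2950 + €2510 = €5460.

€5460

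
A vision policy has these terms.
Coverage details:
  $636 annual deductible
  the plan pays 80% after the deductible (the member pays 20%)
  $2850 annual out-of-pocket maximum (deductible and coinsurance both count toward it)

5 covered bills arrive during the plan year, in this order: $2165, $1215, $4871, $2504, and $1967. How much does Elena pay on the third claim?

Bill 1, $2165: $636 to deductible, leaving $1529; 20% of $1529 = $305.80. Member pays $941.80; OOP now $941.80.
Bill 2, $1215: 20% coinsurance on $1215 = $243. Member pays $243; OOP now $1184.80.
Bill 3, $4871: deductible met; 20% of $4871 = $974.20. Member pays $974.20; OOP now $2159.

$974.20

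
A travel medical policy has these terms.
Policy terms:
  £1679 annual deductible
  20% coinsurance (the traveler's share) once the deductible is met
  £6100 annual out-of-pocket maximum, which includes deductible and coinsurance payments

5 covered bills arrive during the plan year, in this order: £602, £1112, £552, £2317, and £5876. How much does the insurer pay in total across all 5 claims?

£7024

#1 (£602): all of it applies to the deductible. Cost to traveler: £602. OOP to date £602. Insurer: £602 − £602 = £0.
#2 (£1112): £1077 finishes the deductible; £35 goes to coinsurance; 20% of £35 = £7. Traveler pays £1084; OOP now £1686. Plan pays £1112 − £1084 = £28.
#3 (£552): 20% coinsurance on £552 = £110.40. Traveler owes £110.40 (running OOP £1796.40). Plan pays £552 − £110.40 = £441.60.
#4 (£2317): deductible already satisfied, so traveler's share is 20% × £2317 = £463.40. Traveler owes £463.40 (running OOP £2259.80). Plan pays £2317 − £463.40 = £1853.60.
#5 (£5876): deductible already satisfied, so traveler's share is 20% × £5876 = £1175.20. Traveler owes £1175.20 (running OOP £3435). Plan pays £5876 − £1175.20 = £4700.80.
Insurer total = bills − traveler's total = £10459 − £3435 = £7024.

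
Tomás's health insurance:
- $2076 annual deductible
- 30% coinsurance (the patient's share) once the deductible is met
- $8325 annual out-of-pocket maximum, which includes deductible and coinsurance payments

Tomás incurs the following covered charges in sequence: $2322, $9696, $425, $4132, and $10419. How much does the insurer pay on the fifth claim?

$8519.70

Claim 1 — $2322: $2076 finishes the deductible; $246 goes to coinsurance; 30% of $246 = $73.80. Patient owes $2149.80 (running OOP $2149.80). Plan pays $2322 − $2149.80 = $172.20.
Claim 2 — $9696: deductible met; 30% of $9696 = $2908.80. Cost to patient: $2908.80. OOP to date $5058.60. Plan pays $9696 − $2908.80 = $6787.20.
Claim 3 — $425: deductible met; 30% of $425 = $127.50. Cost to patient: $127.50. OOP to date $5186.10. Plan pays $425 − $127.50 = $297.50.
Claim 4 — $4132: deductible met; 30% of $4132 = $1239.60. Patient pays $1239.60; OOP now $6425.70. Insurer: $4132 − $1239.60 = $2892.40.
Claim 5 — $10419: 30% coinsurance on $10419 = $3125.70. Adding that to $6425.70 gives $9551.40, past the $8325 cap; patient pays only $8325 − $6425.70 = $1899.30. Insurer: $10419 − $1899.30 = $8519.70.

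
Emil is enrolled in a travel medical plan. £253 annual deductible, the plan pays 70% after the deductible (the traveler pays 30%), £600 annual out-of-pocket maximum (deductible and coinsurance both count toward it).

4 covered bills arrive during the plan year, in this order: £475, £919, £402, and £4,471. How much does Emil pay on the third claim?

£4.70

Bill 1, £475: £253 finishes the deductible; £222 goes to coinsurance; traveler's 30% is £66.60. Traveler pays £319.60; OOP now £319.60.
Bill 2, £919: 30% coinsurance on £919 = £275.70. Traveler owes £275.70 (running OOP £595.30).
Bill 3, £402: deductible met; 30% of £402 = £120.60. Adding that to £595.30 gives £715.90, past the £600 cap; traveler pays only £600 − £595.30 = £4.70.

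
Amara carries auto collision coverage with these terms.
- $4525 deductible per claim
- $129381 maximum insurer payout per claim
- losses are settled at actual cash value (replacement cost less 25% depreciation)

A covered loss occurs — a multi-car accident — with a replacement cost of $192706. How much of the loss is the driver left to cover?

At 25% depreciation, ACV = $192706 − $48176.50 = $144529.50.
Less the $4525 deductible: $144529.50 − $4525 = $140004.50.
The $129381 per-incident cap binds; insurer pays $129381.
The driver bears the rest of the original loss: $192706 − $129381 = $63325.

$63325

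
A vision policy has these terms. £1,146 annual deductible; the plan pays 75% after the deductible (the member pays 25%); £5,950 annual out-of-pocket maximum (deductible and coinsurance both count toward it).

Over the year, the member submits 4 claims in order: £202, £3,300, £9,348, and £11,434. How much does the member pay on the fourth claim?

£1,878

Bill 1, £202: fully absorbed by the deductible. Cost to member: £202. OOP to date £202.
Bill 2, £3,300: £944 finishes the deductible; £2,356 goes to coinsurance; member's 25% is £589. Member pays £1,533; OOP now £1,735.
Bill 3, £9,348: deductible met; 25% of £9,348 = £2,337. Cost to member: £2,337. OOP to date £4,072.
Bill 4, £11,434: deductible already satisfied, so member's share is 25% × £11,434 = £2,858.50. That would push OOP to £6,930.50, over the £5,950 cap, so member pays £5,950 − £4,072 = £1,878.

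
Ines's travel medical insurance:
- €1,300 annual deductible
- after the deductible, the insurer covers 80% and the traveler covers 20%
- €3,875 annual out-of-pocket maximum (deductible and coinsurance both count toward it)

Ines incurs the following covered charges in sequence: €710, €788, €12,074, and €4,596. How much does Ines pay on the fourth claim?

Claim 1 (€710): entire amount goes to the deductible. Traveler owes €710 (running OOP €710).
Claim 2 (€788): deductible takes €590, €198 remains; traveler's 20% is €39.60. Cost to traveler: €629.60. OOP to date €1,339.60.
Claim 3 (€12,074): deductible met; 20% of €12,074 = €2,414.80. Traveler owes €2,414.80 (running OOP €3,754.40).
Claim 4 (€4,596): 20% coinsurance on €4,596 = €919.20. OOP would hit €4,673.60 > €3,875, so the cap limits the traveler to €3,875 − €3,754.40 = €120.60.

€120.60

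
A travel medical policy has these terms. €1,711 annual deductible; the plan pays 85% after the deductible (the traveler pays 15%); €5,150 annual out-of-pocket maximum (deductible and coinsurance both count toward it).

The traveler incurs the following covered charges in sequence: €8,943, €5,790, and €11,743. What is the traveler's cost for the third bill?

€1,485.70

Claim 1 (€8,943): €1,711 finishes the deductible; €7,232 goes to coinsurance; 15% of €7,232 = €1,084.80. Traveler pays €2,795.80; OOP now €2,795.80.
Claim 2 (€5,790): deductible met; 15% of €5,790 = €868.50. Traveler pays €868.50; OOP now €3,664.30.
Claim 3 (€11,743): 15% coinsurance on €11,743 = €1,761.45. That would push OOP to €5,425.75, over the €5,150 cap, so traveler pays €5,150 − €3,664.30 = €1,485.70.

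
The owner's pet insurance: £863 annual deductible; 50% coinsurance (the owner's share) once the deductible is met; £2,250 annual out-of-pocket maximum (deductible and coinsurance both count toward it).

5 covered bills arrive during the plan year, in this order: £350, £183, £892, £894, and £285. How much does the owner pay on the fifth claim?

Claim 1 — £350: fully absorbed by the deductible. Owner pays £350; OOP now £350.
Claim 2 — £183: all of it applies to the deductible. Cost to owner: £183. OOP to date £533.
Claim 3 — £892: £330 finishes the deductible; £562 goes to coinsurance; coinsurance £562 × 50% = £281. Owner pays £611; OOP now £1,144.
Claim 4 — £894: 50% coinsurance on £894 = £447. Owner owes £447 (running OOP £1,591).
Claim 5 — £285: deductible met; 50% of £285 = £142.50. Owner pays £142.50; OOP now £1,733.50.

£142.50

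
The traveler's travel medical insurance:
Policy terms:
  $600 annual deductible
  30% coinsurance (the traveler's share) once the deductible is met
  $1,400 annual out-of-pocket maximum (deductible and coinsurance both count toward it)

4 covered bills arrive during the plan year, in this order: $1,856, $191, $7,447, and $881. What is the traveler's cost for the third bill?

$365.90

Bill 1, $1,856: $600 to deductible, leaving $1,256; traveler's 30% is $376.80. Cost to traveler: $976.80. OOP to date $976.80.
Bill 2, $191: 30% coinsurance on $191 = $57.30. Traveler pays $57.30; OOP now $1,034.10.
Bill 3, $7,447: deductible already satisfied, so traveler's share is 30% × $7,447 = $2,234.10. OOP would hit $3,268.20 > $1,400, so the cap limits the traveler to $1,400 − $1,034.10 = $365.90.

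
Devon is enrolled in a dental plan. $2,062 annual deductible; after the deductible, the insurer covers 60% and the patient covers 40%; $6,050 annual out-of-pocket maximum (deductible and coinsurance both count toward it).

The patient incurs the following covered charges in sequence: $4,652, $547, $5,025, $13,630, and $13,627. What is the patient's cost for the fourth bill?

Claim 1 ($4,652): deductible takes $2,062, $2,590 remains; coinsurance $2,590 × 40% = $1,036. Cost to patient: $3,098. OOP to date $3,098.
Claim 2 ($547): deductible met; 40% of $547 = $218.80. Cost to patient: $218.80. OOP to date $3,316.80.
Claim 3 ($5,025): deductible met; 40% of $5,025 = $2,010. Patient pays $2,010; OOP now $5,326.80.
Claim 4 ($13,630): deductible already satisfied, so patient's share is 40% × $13,630 = $5,452. OOP would hit $10,778.80 > $6,050, so the cap limits the patient to $6,050 − $5,326.80 = $723.20.

$723.20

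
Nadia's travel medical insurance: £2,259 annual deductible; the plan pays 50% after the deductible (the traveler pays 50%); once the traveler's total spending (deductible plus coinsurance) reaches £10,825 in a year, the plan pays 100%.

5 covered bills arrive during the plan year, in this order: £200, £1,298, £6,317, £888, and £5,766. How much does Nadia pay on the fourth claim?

Claim 1 — £200: all of it applies to the deductible. Cost to traveler: £200. OOP to date £200.
Claim 2 — £1,298: fully absorbed by the deductible. Cost to traveler: £1,298. OOP to date £1,498.
Claim 3 — £6,317: £761 to deductible, leaving £5,556; coinsurance £5,556 × 50% = £2,778. Traveler pays £3,539; OOP now £5,037.
Claim 4 — £888: deductible met; 50% of £888 = £444. Cost to traveler: £444. OOP to date £5,481.

£444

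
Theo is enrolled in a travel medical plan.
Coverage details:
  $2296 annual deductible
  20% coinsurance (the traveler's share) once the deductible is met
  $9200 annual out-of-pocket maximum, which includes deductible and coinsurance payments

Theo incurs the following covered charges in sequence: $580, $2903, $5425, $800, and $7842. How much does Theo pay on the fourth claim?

Bill 1, $580: all of it applies to the deductible. Traveler pays $580; OOP now $580.
Bill 2, $2903: $1716 finishes the deductible; $1187 goes to coinsurance; coinsurance $1187 × 20% = $237.40. Traveler pays $1953.40; OOP now $2533.40.
Bill 3, $5425: deductible met; 20% of $5425 = $1085. Cost to traveler: $1085. OOP to date $3618.40.
Bill 4, $800: deductible met; 20% of $800 = $160. Traveler owes $160 (running OOP $3778.40).

$160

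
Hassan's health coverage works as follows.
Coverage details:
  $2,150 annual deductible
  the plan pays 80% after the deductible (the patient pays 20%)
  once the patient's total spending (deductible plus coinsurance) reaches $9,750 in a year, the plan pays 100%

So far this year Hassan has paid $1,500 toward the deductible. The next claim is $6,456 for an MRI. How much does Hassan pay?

$1,811.20

Deductible still to meet: $2,150 − $1,500 = $650.
The remaining $5,806 (= $6,456 − $650) moves to coinsurance.
Coinsurance: $5,806 × 20% = $1,161.20.
That puts the patient's cost at $650 + $1,161.20 = $1,811.20 before any cap.
Cumulative spending $1,500 + $1,811.20 = $3,311.20 stays under the $9,750 maximum.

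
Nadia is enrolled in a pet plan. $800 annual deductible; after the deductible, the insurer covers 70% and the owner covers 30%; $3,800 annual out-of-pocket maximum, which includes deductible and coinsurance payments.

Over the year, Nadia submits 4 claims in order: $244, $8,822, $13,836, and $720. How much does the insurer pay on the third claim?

$13,315.80

Claim 1 — $244: fully absorbed by the deductible. Cost to owner: $244. OOP to date $244. Insurer: $244 − $244 = $0.
Claim 2 — $8,822: $556 to deductible, leaving $8,266; 30% of $8,266 = $2,479.80. Owner pays $3,035.80; OOP now $3,279.80. Plan pays $8,822 − $3,035.80 = $5,786.20.
Claim 3 — $13,836: 30% coinsurance on $13,836 = $4,150.80. OOP would hit $7,430.60 > $3,800, so the cap limits the owner to $3,800 − $3,279.80 = $520.20. Plan pays $13,836 − $520.20 = $13,315.80.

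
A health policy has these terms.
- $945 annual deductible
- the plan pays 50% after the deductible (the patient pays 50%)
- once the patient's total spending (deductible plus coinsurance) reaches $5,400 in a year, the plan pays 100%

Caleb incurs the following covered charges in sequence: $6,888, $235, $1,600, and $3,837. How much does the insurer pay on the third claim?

$800

Claim 1 ($6,888): $945 finishes the deductible; $5,943 goes to coinsurance; patient's 50% is $2,971.50. Patient owes $3,916.50 (running OOP $3,916.50). Plan pays $6,888 − $3,916.50 = $2,971.50.
Claim 2 ($235): 50% coinsurance on $235 = $117.50. Patient pays $117.50; OOP now $4,034. Plan pays $235 − $117.50 = $117.50.
Claim 3 ($1,600): 50% coinsurance on $1,600 = $800. Patient owes $800 (running OOP $4,834). Insurer: $1,600 − $800 = $800.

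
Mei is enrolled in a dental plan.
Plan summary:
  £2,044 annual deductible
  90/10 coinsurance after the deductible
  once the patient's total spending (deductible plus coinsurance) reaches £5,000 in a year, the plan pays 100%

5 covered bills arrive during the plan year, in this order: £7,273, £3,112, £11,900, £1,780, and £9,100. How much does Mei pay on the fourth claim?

£178

Bill 1, £7,273: £2,044 finishes the deductible; £5,229 goes to coinsurance; patient's 10% is £522.90. Cost to patient: £2,566.90. OOP to date £2,566.90.
Bill 2, £3,112: deductible met; 10% of £3,112 = £311.20. Cost to patient: £311.20. OOP to date £2,878.10.
Bill 3, £11,900: 10% coinsurance on £11,900 = £1,190. Cost to patient: £1,190. OOP to date £4,068.10.
Bill 4, £1,780: 10% coinsurance on £1,780 = £178. Patient pays £178; OOP now £4,246.10.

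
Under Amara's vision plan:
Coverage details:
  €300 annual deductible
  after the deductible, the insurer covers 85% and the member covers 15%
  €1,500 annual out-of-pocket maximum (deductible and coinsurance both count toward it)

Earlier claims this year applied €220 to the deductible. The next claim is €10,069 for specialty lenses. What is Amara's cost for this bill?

Remaining deductible: €300 − €220 = €80.
After the €80 deductible portion, €10,069 − €80 = €9,989 is subject to coinsurance.
Coinsurance: €9,989 × 15% = €1,498.35.
Member responsibility before any cap: €80 + €1,498.35 = €1,578.35.
Adding €1,578.35 to the €220 already spent would give €1,798.35, which exceeds the €1,500 cap; the member pays just €1,500 − €220 = €1,280.

€1,280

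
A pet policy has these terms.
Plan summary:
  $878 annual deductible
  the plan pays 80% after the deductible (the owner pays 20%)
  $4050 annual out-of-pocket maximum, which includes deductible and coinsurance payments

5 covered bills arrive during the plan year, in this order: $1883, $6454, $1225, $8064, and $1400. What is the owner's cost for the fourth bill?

Claim 1 — $1883: $878 finishes the deductible; $1005 goes to coinsurance; coinsurance $1005 × 20% = $201. Owner pays $1079; OOP now $1079.
Claim 2 — $6454: 20% coinsurance on $6454 = $1290.80. Owner owes $1290.80 (running OOP $2369.80).
Claim 3 — $1225: 20% coinsurance on $1225 = $245. Owner owes $245 (running OOP $2614.80).
Claim 4 — $8064: 20% coinsurance on $8064 = $1612.80. Adding that to $2614.80 gives $4227.60, past the $4050 cap; owner pays only $4050 − $2614.80 = $1435.20.

$1435.20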